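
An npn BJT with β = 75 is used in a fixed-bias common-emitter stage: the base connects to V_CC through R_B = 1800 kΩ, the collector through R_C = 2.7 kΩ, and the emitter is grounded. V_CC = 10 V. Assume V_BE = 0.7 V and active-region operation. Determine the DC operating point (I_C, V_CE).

Base loop: V_CC = I_B·R_B + V_BE, so I_B = (10 − 0.7)/1800 kΩ = 0.00517 mA.
In the active region I_C = β·I_B = 75 × 0.00517 = 0.388 mA.
Collector loop: V_CE = V_CC − I_C·R_C = 10 − 0.388×2.7 = 8.95 V.
Since V_CE = 8.95 V > V_CE(sat) ≈ 0.2 V, the transistor is in the active region as assumed.

I_C ≈ 0.39 mA, V_CE ≈ 9 V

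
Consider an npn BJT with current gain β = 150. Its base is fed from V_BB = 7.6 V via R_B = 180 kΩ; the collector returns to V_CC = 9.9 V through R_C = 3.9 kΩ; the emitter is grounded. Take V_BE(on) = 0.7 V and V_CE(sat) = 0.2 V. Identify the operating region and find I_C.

Assume active: I_B = (7.6 − 0.7)/180 = 0.0383 mA, giving I_C = β·I_B = 5.75 mA.
But then V_CE = 9.9 − 5.75×3.9 = -12.5 V < V_CE(sat) = 0.2 V — impossible in the active region.
So the transistor is saturated. With V_CE = 0.2 V, I_C = (V_CC − 0.2)/R_C = 9.7/3.9 = 2.49 mA.
Check: β·I_B = 5.75 mA > I_C = 2.49 mA, confirming saturation.

saturation; I_C ≈ 2.5 mA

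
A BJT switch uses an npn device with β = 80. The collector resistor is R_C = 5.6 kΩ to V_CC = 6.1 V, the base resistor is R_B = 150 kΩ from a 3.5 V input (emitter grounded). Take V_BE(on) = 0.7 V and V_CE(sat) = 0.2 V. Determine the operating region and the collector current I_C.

saturation; I_C ≈ 1.1 mA

Assume active: I_B = (3.5 − 0.7)/150 = 0.0187 mA, giving I_C = β·I_B = 1.49 mA.
But then V_CE = 6.1 − 1.49×5.6 = -2.26 V < V_CE(sat) = 0.2 V — impossible in the active region.
So the transistor is saturated. With V_CE = 0.2 V, I_C = (V_CC − 0.2)/R_C = 5.9/5.6 = 1.05 mA.
Check: β·I_B = 1.49 mA > I_C = 1.05 mA, confirming saturation.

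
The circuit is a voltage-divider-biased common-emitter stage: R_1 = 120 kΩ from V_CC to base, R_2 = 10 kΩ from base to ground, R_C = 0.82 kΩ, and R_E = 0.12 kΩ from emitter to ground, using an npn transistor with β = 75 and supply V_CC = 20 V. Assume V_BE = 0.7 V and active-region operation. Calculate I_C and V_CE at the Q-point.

Thevenize the base divider: V_Th = V_CC·R_2/(R_1+R_2) = 20×10/130 = 1.54 V, R_Th = R_1‖R_2 = 9.23 kΩ.
Base-emitter loop: V_Th = I_B·R_Th + V_BE + (β+1)I_B·R_E, so I_B = (1.54 − 0.7) / (9.23 + 76×0.12) = 0.0457 mA.
I_C = β·I_B = 75×0.0457 = 3.43 mA, and I_E = (β+1)I_B = 3.47 mA.
V_CE = V_CC − I_C·R_C − I_E·R_E = 20 − 3.43×0.82 − 3.47×0.12 = 16.8 V.
V_CE = 16.8 V > 0.2 V confirms active-region operation.

I_C ≈ 3.4 mA, V_CE ≈ 17 V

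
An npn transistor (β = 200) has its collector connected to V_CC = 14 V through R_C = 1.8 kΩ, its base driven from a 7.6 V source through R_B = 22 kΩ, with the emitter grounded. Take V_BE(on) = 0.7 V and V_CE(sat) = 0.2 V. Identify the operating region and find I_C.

Assume active: I_B = (7.6 − 0.7)/22 = 0.314 mA, giving I_C = β·I_B = 62.7 mA.
But then V_CE = 14 − 62.7×1.8 = -98.9 V < V_CE(sat) = 0.2 V — impossible in the active region.
So the transistor is saturated. With V_CE = 0.2 V, I_C = (V_CC − 0.2)/R_C = 13.8/1.8 = 7.67 mA.
Check: β·I_B = 62.7 mA > I_C = 7.67 mA, confirming saturation.

saturation; I_C ≈ 7.7 mA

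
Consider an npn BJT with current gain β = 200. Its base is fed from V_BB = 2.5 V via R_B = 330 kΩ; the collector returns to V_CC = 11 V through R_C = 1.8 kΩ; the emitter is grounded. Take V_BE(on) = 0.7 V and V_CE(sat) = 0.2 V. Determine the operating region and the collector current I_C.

Assume active. Base-emitter loop: I_B = (V_BB − V_BE)/R_B = (2.5 − 0.7)/330 = 0.00545 mA.
I_C = β·I_B = 200×0.00545 = 1.09 mA.
V_CE = V_CC − I_C·R_C = 11 − 1.09×1.8 = 9.04 V > V_CE(sat), so the active-region assumption holds.

active; I_C ≈ 1.1 mA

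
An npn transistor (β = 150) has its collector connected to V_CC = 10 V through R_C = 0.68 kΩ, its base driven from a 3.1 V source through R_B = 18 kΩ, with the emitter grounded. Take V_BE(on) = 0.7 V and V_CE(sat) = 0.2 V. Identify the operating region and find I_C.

saturation; I_C ≈ 14 mA

Assume active: I_B = (3.1 − 0.7)/18 = 0.133 mA, giving I_C = β·I_B = 20 mA.
But then V_CE = 10 − 20×0.68 = -3.6 V < V_CE(sat) = 0.2 V — impossible in the active region.
So the transistor is saturated. With V_CE = 0.2 V, I_C = (V_CC − 0.2)/R_C = 9.8/0.68 = 14.4 mA.
Check: β·I_B = 20 mA > I_C = 14.4 mA, confirming saturation.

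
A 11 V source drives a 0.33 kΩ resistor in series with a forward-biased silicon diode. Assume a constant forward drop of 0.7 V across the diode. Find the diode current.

KVL around the loop: 11 = V_D + I·R = 0.7 + I × 0.33 kΩ.
So I = (11 − 0.7) / 0.33 kΩ = 10.3 / 0.33 = 31.2 mA.

I ≈ 31 mA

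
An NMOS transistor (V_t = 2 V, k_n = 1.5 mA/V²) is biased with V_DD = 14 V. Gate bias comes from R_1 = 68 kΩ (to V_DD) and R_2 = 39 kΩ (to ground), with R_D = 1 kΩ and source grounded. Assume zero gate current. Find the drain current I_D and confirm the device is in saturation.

V_G = V_DD·R_2/(R_1+R_2) = 14×39/107 = 5.1 V. With the source grounded, V_GS = V_G = 5.1 V.
Assume saturation: I_D = (k_n/2)(V_GS − V_t)² = (1.5/2)×(5.1 − 2)² = 0.75×3.1² = 7.22 mA.
V_DS = V_DD − I_D·R_D = 14 − 7.22×1 = 6.78 V.
Saturation requires V_DS ≥ V_GS − V_t = 3.1 V; 6.78 ≥ 3.1 ✓.

I_D ≈ 7.2 mA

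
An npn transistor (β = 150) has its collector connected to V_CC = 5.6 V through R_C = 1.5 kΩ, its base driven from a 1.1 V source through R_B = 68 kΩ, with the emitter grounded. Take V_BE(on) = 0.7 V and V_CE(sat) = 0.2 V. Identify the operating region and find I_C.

Assume active. Base-emitter loop: I_B = (V_BB − V_BE)/R_B = (1.1 − 0.7)/68 = 0.00588 mA.
I_C = β·I_B = 150×0.00588 = 0.882 mA.
V_CE = V_CC − I_C·R_C = 5.6 − 0.882×1.5 = 4.28 V > V_CE(sat), so the active-region assumption holds.

active; I_C ≈ 0.88 mA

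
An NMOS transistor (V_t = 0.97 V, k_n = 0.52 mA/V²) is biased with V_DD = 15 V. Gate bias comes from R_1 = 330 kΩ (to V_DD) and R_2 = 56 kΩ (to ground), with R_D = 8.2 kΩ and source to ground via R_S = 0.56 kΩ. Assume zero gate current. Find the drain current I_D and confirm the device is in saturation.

I_D ≈ 0.28 mA

V_G = V_DD·R_2/(R_1+R_2) = 15×56/386 = 2.18 V.
Assume saturation: I_D = (k_n/2)(V_GS − V_t)² with V_GS = V_G − I_D·R_S = 2.18 − 0.56·I_D.
Substituting gives 0.0815·I_D² − 1.35·I_D + 0.378 = 0, with roots I_D = 0.285 or 16.3 mA.
The root I_D = 16.3 mA gives V_GS = -6.94 V ≤ V_t, so take I_D = 0.285 mA.
Then V_GS = 2.02 V and V_DS = V_DD − I_D(R_D+R_S) = 15 − 0.285×8.76 = 12.5 V.
Saturation requires V_DS ≥ V_GS − V_t = 1.05 V; 12.5 ≥ 1.05 ✓.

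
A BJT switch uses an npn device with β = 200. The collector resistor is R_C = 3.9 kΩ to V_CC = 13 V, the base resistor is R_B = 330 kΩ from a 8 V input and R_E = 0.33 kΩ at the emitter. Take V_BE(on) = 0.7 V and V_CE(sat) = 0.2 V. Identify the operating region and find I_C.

Assume active: I_B = (8 − 0.7)/(330 + 201×0.33) = 0.0184 mA, I_C = β·I_B = 3.68 mA.
Then V_CE = 13 − 3.68×3.9 − 3.7×0.33 = -2.59 V < 0.2 V — the active assumption fails.
Re-solve with V_CE = 0.2 V. KCL at the emitter: V_E/R_E = (V_BB−0.7−V_E)/R_B + (V_CC−0.2−V_E)/R_C, giving V_E = 1 V.
I_C = (V_CC − 0.2 − V_E)/R_C = (12.8 − 1)/3.9 = 3.02 mA.
Check: I_B = (7.3 − 1)/330 = 0.0191 mA, and β·I_B = 3.82 mA > I_C, confirming saturation.

saturation; I_C ≈ 3 mA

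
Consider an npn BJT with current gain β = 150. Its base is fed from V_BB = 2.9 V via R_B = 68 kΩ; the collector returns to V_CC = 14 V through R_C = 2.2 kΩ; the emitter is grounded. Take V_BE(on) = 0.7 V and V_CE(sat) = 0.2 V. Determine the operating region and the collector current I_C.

active; I_C ≈ 4.9 mA

Assume active. Base-emitter loop: I_B = (V_BB − V_BE)/R_B = (2.9 − 0.7)/68 = 0.0324 mA.
I_C = β·I_B = 150×0.0324 = 4.85 mA.
V_CE = V_CC − I_C·R_C = 14 − 4.85×2.2 = 3.32 V > V_CE(sat), so the active-region assumption holds.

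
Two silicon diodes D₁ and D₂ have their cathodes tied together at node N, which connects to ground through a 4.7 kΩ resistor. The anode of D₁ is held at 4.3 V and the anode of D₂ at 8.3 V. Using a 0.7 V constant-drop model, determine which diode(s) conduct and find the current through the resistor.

Only D₂ conducts; I_R ≈ 1.6 mA

Assume both conduct. Then node N would need to be at both 4.3−0.7 = 3.6 V and 8.3−0.7 = 7.6 V, which is impossible.
Assume only D₂ conducts: V_N = 8.3 − 0.7 = 7.6 V, so I_R = 7.6/4.7 = 1.62 mA.
Check D₁: its anode-to-cathode voltage is 4.3 − 7.6 = -3.3 V < 0.7 V, so it is off. The assumption is consistent.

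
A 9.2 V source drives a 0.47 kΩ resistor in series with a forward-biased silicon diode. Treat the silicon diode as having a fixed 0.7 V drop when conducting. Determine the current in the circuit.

I ≈ 18 mA

KVL around the loop: 9.2 = V_D + I·R = 0.7 + I × 0.47 kΩ.
So I = (9.2 − 0.7) / 0.47 kΩ = 8.5 / 0.47 = 18.1 mA.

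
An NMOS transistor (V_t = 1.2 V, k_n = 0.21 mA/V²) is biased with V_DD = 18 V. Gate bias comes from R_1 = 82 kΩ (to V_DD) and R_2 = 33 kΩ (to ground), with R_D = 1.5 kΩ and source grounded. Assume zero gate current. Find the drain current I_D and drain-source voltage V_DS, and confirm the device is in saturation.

I_D ≈ 1.7 mA, V_DS ≈ 16 V

V_G = V_DD·R_2/(R_1+R_2) = 18×33/115 = 5.17 V. With the source grounded, V_GS = V_G = 5.17 V.
Assume saturation: I_D = (k_n/2)(V_GS − V_t)² = (0.21/2)×(5.17 − 1.2)² = 0.105×3.97² = 1.65 mA.
V_DS = V_DD − I_D·R_D = 18 − 1.65×1.5 = 15.5 V.
Saturation requires V_DS ≥ V_GS − V_t = 3.97 V; 15.5 ≥ 3.97 ✓.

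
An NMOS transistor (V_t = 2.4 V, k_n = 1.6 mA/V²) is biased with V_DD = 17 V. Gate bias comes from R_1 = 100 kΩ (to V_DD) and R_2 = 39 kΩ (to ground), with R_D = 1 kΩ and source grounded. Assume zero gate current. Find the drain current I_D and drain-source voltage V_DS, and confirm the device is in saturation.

I_D ≈ 4.5 mA, V_DS ≈ 13 V

V_G = V_DD·R_2/(R_1+R_2) = 17×39/139 = 4.77 V. With the source grounded, V_GS = V_G = 4.77 V.
Assume saturation: I_D = (k_n/2)(V_GS − V_t)² = (1.6/2)×(4.77 − 2.4)² = 0.8×2.37² = 4.49 mA.
V_DS = V_DD − I_D·R_D = 17 − 4.49×1 = 12.5 V.
Saturation requires V_DS ≥ V_GS − V_t = 2.37 V; 12.5 ≥ 2.37 ✓.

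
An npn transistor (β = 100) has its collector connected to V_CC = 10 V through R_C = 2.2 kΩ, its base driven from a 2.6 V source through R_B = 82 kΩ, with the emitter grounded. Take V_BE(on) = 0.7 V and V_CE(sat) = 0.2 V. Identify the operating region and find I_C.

Assume active. Base-emitter loop: I_B = (V_BB − V_BE)/R_B = (2.6 − 0.7)/82 = 0.0232 mA.
I_C = β·I_B = 100×0.0232 = 2.32 mA.
V_CE = V_CC − I_C·R_C = 10 − 2.32×2.2 = 4.9 V > V_CE(sat), so the active-region assumption holds.

active; I_C ≈ 2.3 mA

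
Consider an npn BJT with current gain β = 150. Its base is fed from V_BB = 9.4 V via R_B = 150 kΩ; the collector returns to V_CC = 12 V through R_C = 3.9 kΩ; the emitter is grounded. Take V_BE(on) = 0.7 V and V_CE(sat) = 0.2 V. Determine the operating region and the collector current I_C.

saturation; I_C ≈ 3 mA

Assume active: I_B = (9.4 − 0.7)/150 = 0.058 mA, giving I_C = β·I_B = 8.7 mA.
But then V_CE = 12 − 8.7×3.9 = -21.9 V < V_CE(sat) = 0.2 V — impossible in the active region.
So the transistor is saturated. With V_CE = 0.2 V, I_C = (V_CC − 0.2)/R_C = 11.8/3.9 = 3.03 mA.
Check: β·I_B = 8.7 mA > I_C = 3.03 mA, confirming saturation.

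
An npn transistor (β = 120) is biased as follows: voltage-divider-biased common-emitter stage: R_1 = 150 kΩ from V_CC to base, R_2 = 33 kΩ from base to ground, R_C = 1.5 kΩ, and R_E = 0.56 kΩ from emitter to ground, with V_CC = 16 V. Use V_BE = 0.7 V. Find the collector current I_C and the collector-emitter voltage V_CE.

I_C ≈ 2.8 mA, V_CE ≈ 10 V

Thevenize the base divider: V_Th = V_CC·R_2/(R_1+R_2) = 16×33/183 = 2.89 V, R_Th = R_1‖R_2 = 27 kΩ.
Base-emitter loop: V_Th = I_B·R_Th + V_BE + (β+1)I_B·R_E, so I_B = (2.89 − 0.7) / (27 + 121×0.56) = 0.023 mA.
I_C = β·I_B = 120×0.023 = 2.77 mA, and I_E = (β+1)I_B = 2.79 mA.
V_CE = V_CC − I_C·R_C − I_E·R_E = 16 − 2.77×1.5 − 2.79×0.56 = 10.3 V.
V_CE = 10.3 V > 0.2 V confirms active-region operation.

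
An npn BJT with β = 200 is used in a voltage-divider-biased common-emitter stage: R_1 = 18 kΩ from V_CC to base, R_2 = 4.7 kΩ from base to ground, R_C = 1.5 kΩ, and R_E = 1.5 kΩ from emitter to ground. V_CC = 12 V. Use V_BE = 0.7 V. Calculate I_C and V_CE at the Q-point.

I_C ≈ 1.2 mA, V_CE ≈ 8.5 V

Thevenize the base divider: V_Th = V_CC·R_2/(R_1+R_2) = 12×4.7/22.7 = 2.48 V, R_Th = R_1‖R_2 = 3.73 kΩ.
Base-emitter loop: V_Th = I_B·R_Th + V_BE + (β+1)I_B·R_E, so I_B = (2.48 − 0.7) / (3.73 + 201×1.5) = 0.00585 mA.
I_C = β·I_B = 200×0.00585 = 1.17 mA, and I_E = (β+1)I_B = 1.18 mA.
V_CE = V_CC − I_C·R_C − I_E·R_E = 12 − 1.17×1.5 − 1.18×1.5 = 8.48 V.
V_CE = 8.48 V > 0.2 V confirms active-region operation.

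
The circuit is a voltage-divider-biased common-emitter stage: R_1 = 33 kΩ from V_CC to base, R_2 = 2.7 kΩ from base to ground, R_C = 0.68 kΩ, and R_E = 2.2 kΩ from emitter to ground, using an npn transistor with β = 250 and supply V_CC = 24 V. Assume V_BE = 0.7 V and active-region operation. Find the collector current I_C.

I_C ≈ 0.5 mA

Thevenize the base divider: V_Th = V_CC·R_2/(R_1+R_2) = 24×2.7/35.7 = 1.82 V, R_Th = R_1‖R_2 = 2.5 kΩ.
Base-emitter loop: V_Th = I_B·R_Th + V_BE + (β+1)I_B·R_E, so I_B = (1.82 − 0.7) / (2.5 + 251×2.2) = 0.00201 mA.
I_C = β·I_B = 250×0.00201 = 0.503 mA, and I_E = (β+1)I_B = 0.505 mA.
V_CE = V_CC − I_C·R_C − I_E·R_E = 24 − 0.503×0.68 − 0.505×2.2 = 22.5 V.
V_CE = 22.5 V > 0.2 V confirms active-region operation.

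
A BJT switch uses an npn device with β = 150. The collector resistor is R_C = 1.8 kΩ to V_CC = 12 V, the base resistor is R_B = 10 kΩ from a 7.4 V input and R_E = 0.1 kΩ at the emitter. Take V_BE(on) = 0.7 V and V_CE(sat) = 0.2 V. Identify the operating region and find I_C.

saturation; I_C ≈ 6.2 mA

Assume active: I_B = (7.4 − 0.7)/(10 + 151×0.1) = 0.267 mA, I_C = β·I_B = 40 mA.
Then V_CE = 12 − 40×1.8 − 40.3×0.1 = -64.1 V < 0.2 V — the active assumption fails.
Re-solve with V_CE = 0.2 V. KCL at the emitter: V_E/R_E = (V_BB−0.7−V_E)/R_B + (V_CC−0.2−V_E)/R_C, giving V_E = 0.678 V.
I_C = (V_CC − 0.2 − V_E)/R_C = (11.8 − 0.678)/1.8 = 6.18 mA.
Check: I_B = (6.7 − 0.678)/10 = 0.602 mA, and β·I_B = 90.3 mA > I_C, confirming saturation.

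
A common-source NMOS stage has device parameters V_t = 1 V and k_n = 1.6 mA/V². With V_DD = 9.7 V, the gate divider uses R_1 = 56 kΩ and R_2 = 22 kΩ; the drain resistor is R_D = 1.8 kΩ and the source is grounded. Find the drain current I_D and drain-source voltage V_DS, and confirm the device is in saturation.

I_D ≈ 2.4 mA, V_DS ≈ 5.4 V

V_G = V_DD·R_2/(R_1+R_2) = 9.7×22/78 = 2.74 V. With the source grounded, V_GS = V_G = 2.74 V.
Assume saturation: I_D = (k_n/2)(V_GS − V_t)² = (1.6/2)×(2.74 − 1)² = 0.8×1.74² = 2.41 mA.
V_DS = V_DD − I_D·R_D = 9.7 − 2.41×1.8 = 5.36 V.
Saturation requires V_DS ≥ V_GS − V_t = 1.74 V; 5.36 ≥ 1.74 ✓.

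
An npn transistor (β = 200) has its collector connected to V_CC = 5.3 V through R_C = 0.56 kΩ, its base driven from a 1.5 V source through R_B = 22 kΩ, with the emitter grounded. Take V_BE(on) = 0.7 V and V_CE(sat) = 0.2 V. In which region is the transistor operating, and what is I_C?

Assume active. Base-emitter loop: I_B = (V_BB − V_BE)/R_B = (1.5 − 0.7)/22 = 0.0364 mA.
I_C = β·I_B = 200×0.0364 = 7.27 mA.
V_CE = V_CC − I_C·R_C = 5.3 − 7.27×0.56 = 1.23 V > V_CE(sat), so the active-region assumption holds.

active; I_C ≈ 7.3 mA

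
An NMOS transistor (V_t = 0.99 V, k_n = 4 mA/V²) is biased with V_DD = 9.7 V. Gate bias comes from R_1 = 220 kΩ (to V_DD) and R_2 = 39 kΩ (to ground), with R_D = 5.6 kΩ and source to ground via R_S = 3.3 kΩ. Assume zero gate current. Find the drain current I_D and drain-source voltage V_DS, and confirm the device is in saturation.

I_D ≈ 0.081 mA, V_DS ≈ 9 V

V_G = V_DD·R_2/(R_1+R_2) = 9.7×39/259 = 1.46 V.
Assume saturation: I_D = (k_n/2)(V_GS − V_t)² with V_GS = V_G − I_D·R_S = 1.46 − 3.3·I_D.
Substituting gives 21.8·I_D² − 7.21·I_D + 0.443 = 0, with roots I_D = 0.0815 or 0.25 mA.
The root I_D = 0.25 mA gives V_GS = 0.637 V ≤ V_t, so take I_D = 0.0815 mA.
Then V_GS = 1.19 V and V_DS = V_DD − I_D(R_D+R_S) = 9.7 − 0.0815×8.9 = 8.98 V.
Saturation requires V_DS ≥ V_GS − V_t = 0.202 V; 8.98 ≥ 0.202 ✓.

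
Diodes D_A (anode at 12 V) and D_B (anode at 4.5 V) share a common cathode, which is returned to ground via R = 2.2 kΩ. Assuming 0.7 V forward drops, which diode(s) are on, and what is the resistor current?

Only D_A conducts; I_R ≈ 5.1 mA

Assume both conduct. Then node N would need to be at both 12−0.7 = 11.3 V and 4.5−0.7 = 3.8 V, which is impossible.
Assume only D_A conducts: V_N = 12 − 0.7 = 11.3 V, so I_R = 11.3/2.2 = 5.14 mA.
Check D_B: its anode-to-cathode voltage is 4.5 − 11.3 = -6.8 V < 0.7 V, so it is off. The assumption is consistent.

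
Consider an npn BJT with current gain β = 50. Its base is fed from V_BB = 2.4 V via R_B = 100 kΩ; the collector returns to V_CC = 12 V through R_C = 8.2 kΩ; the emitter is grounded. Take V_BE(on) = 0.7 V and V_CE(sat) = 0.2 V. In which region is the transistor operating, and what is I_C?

Assume active. Base-emitter loop: I_B = (V_BB − V_BE)/R_B = (2.4 − 0.7)/100 = 0.017 mA.
I_C = β·I_B = 50×0.017 = 0.85 mA.
V_CE = V_CC − I_C·R_C = 12 − 0.85×8.2 = 5.03 V > V_CE(sat), so the active-region assumption holds.

active; I_C ≈ 0.85 mA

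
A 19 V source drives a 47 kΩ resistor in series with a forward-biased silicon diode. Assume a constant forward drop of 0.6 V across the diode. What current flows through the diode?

I ≈ 0.39 mA

KVL around the loop: 19 = V_D + I·R = 0.6 + I × 47 kΩ.
So I = (19 − 0.6) / 47 kΩ = 18.4 / 47 = 0.391 mA.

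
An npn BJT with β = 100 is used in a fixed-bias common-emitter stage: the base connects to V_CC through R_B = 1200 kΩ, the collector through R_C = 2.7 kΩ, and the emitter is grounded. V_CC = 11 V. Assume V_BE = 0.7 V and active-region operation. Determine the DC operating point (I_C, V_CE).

I_C ≈ 0.86 mA, V_CE ≈ 8.7 V

Base loop: V_CC = I_B·R_B + V_BE, so I_B = (11 − 0.7)/1200 kΩ = 0.00858 mA.
In the active region I_C = β·I_B = 100 × 0.00858 = 0.858 mA.
Collector loop: V_CE = V_CC − I_C·R_C = 11 − 0.858×2.7 = 8.68 V.
Since V_CE = 8.68 V > V_CE(sat) ≈ 0.2 V, the transistor is in the active region as assumed.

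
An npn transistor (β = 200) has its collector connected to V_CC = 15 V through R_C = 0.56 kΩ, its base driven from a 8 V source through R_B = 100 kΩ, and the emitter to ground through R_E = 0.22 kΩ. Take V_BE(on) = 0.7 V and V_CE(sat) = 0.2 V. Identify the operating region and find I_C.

active; I_C ≈ 10 mA

Assume active. Base-emitter loop: I_B = (V_BB − V_BE)/(R_B + (β+1)R_E) = (8 − 0.7)/(100 + 201×0.22) = 0.0506 mA.
I_C = β·I_B = 200×0.0506 = 10.1 mA.
V_CE = V_CC − I_C·R_C − I_E·R_E = 15 − 10.1×0.56 − 10.2×0.22 = 7.09 V > V_CE(sat), so the active-region assumption holds.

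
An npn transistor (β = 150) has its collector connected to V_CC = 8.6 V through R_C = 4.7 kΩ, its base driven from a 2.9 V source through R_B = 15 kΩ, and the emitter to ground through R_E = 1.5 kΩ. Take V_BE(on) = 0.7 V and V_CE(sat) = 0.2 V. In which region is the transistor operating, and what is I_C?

Assume active: I_B = (2.9 − 0.7)/(15 + 151×1.5) = 0.00911 mA, I_C = β·I_B = 1.37 mA.
Then V_CE = 8.6 − 1.37×4.7 − 1.38×1.5 = 0.114 V < 0.2 V — the active assumption fails.
Re-solve with V_CE = 0.2 V. KCL at the emitter: V_E/R_E = (V_BB−0.7−V_E)/R_B + (V_CC−0.2−V_E)/R_C, giving V_E = 2.04 V.
I_C = (V_CC − 0.2 − V_E)/R_C = (8.4 − 2.04)/4.7 = 1.35 mA.
Check: I_B = (2.2 − 2.04)/15 = 0.0104 mA, and β·I_B = 1.56 mA > I_C, confirming saturation.

saturation; I_C ≈ 1.4 mA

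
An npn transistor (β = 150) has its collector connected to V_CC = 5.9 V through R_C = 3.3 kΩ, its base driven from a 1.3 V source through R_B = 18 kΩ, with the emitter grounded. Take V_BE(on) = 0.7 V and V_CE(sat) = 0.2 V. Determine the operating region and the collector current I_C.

Assume active: I_B = (1.3 − 0.7)/18 = 0.0333 mA, giving I_C = β·I_B = 5 mA.
But then V_CE = 5.9 − 5×3.3 = -10.6 V < V_CE(sat) = 0.2 V — impossible in the active region.
So the transistor is saturated. With V_CE = 0.2 V, I_C = (V_CC − 0.2)/R_C = 5.7/3.3 = 1.73 mA.
Check: β·I_B = 5 mA > I_C = 1.73 mA, confirming saturation.

saturation; I_C ≈ 1.7 mA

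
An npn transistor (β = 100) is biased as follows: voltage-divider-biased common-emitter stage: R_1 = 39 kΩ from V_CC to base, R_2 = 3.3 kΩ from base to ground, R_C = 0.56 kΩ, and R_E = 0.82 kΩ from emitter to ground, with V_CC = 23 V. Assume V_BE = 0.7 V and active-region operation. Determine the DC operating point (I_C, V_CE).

Thevenize the base divider: V_Th = V_CC·R_2/(R_1+R_2) = 23×3.3/42.3 = 1.79 V, R_Th = R_1‖R_2 = 3.04 kΩ.
Base-emitter loop: V_Th = I_B·R_Th + V_BE + (β+1)I_B·R_E, so I_B = (1.79 − 0.7) / (3.04 + 101×0.82) = 0.0127 mA.
I_C = β·I_B = 100×0.0127 = 1.27 mA, and I_E = (β+1)I_B = 1.29 mA.
V_CE = V_CC − I_C·R_C − I_E·R_E = 23 − 1.27×0.56 − 1.29×0.82 = 21.2 V.
V_CE = 21.2 V > 0.2 V confirms active-region operation.

I_C ≈ 1.3 mA, V_CE ≈ 21 V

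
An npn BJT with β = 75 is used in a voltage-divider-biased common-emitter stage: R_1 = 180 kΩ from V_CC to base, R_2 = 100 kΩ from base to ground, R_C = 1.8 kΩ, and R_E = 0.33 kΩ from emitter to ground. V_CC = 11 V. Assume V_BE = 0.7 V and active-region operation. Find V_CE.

Thevenize the base divider: V_Th = V_CC·R_2/(R_1+R_2) = 11×100/280 = 3.93 V, R_Th = R_1‖R_2 = 64.3 kΩ.
Base-emitter loop: V_Th = I_B·R_Th + V_BE + (β+1)I_B·R_E, so I_B = (3.93 − 0.7) / (64.3 + 76×0.33) = 0.0361 mA.
I_C = β·I_B = 75×0.0361 = 2.71 mA, and I_E = (β+1)I_B = 2.75 mA.
V_CE = V_CC − I_C·R_C − I_E·R_E = 11 − 2.71×1.8 − 2.75×0.33 = 5.22 V.
V_CE = 5.22 V > 0.2 V confirms active-region operation.

V_CE ≈ 5.2 V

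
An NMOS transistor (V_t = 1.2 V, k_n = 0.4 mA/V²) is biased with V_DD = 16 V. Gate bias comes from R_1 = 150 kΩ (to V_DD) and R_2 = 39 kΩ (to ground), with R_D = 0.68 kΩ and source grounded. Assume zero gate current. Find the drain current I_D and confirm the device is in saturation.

V_G = V_DD·R_2/(R_1+R_2) = 16×39/189 = 3.3 V. With the source grounded, V_GS = V_G = 3.3 V.
Assume saturation: I_D = (k_n/2)(V_GS − V_t)² = (0.4/2)×(3.3 − 1.2)² = 0.2×2.1² = 0.883 mA.
V_DS = V_DD − I_D·R_D = 16 − 0.883×0.68 = 15.4 V.
Saturation requires V_DS ≥ V_GS − V_t = 2.1 V; 15.4 ≥ 2.1 ✓.

I_D ≈ 0.88 mA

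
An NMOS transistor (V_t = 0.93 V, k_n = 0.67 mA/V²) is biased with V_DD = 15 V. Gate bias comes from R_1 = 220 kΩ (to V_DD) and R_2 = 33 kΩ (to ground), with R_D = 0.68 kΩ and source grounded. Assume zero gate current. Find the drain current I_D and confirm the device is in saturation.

V_G = V_DD·R_2/(R_1+R_2) = 15×33/253 = 1.96 V. With the source grounded, V_GS = V_G = 1.96 V.
Assume saturation: I_D = (k_n/2)(V_GS − V_t)² = (0.67/2)×(1.96 − 0.93)² = 0.335×1.03² = 0.353 mA.
V_DS = V_DD − I_D·R_D = 15 − 0.353×0.68 = 14.8 V.
Saturation requires V_DS ≥ V_GS − V_t = 1.03 V; 14.8 ≥ 1.03 ✓.

I_D ≈ 0.35 mA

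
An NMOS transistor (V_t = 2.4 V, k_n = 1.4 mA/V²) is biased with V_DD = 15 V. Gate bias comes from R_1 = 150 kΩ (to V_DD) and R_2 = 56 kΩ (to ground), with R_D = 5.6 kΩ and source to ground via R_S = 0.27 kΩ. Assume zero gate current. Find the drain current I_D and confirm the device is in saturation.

I_D ≈ 1.3 mA

V_G = V_DD·R_2/(R_1+R_2) = 15×56/206 = 4.08 V.
Assume saturation: I_D = (k_n/2)(V_GS − V_t)² with V_GS = V_G − I_D·R_S = 4.08 − 0.27·I_D.
Substituting gives 0.051·I_D² − 1.63·I_D + 1.97 = 0, with roots I_D = 1.25 or 30.8 mA.
The root I_D = 30.8 mA gives V_GS = -4.23 V ≤ V_t, so take I_D = 1.25 mA.
Then V_GS = 3.74 V and V_DS = V_DD − I_D(R_D+R_S) = 15 − 1.25×5.87 = 7.63 V.
Saturation requires V_DS ≥ V_GS − V_t = 1.34 V; 7.63 ≥ 1.34 ✓.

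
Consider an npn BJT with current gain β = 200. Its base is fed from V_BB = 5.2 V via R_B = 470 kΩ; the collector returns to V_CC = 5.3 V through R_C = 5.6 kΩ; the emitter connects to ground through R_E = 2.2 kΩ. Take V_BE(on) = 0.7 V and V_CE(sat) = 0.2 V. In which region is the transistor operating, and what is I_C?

Assume active: I_B = (5.2 − 0.7)/(470 + 201×2.2) = 0.00493 mA, I_C = β·I_B = 0.987 mA.
Then V_CE = 5.3 − 0.987×5.6 − 0.992×2.2 = -2.41 V < 0.2 V — the active assumption fails.
Re-solve with V_CE = 0.2 V. KCL at the emitter: V_E/R_E = (V_BB−0.7−V_E)/R_B + (V_CC−0.2−V_E)/R_C, giving V_E = 1.45 V.
I_C = (V_CC − 0.2 − V_E)/R_C = (5.1 − 1.45)/5.6 = 0.652 mA.
Check: I_B = (4.5 − 1.45)/470 = 0.00649 mA, and β·I_B = 1.3 mA > I_C, confirming saturation.

saturation; I_C ≈ 0.65 mA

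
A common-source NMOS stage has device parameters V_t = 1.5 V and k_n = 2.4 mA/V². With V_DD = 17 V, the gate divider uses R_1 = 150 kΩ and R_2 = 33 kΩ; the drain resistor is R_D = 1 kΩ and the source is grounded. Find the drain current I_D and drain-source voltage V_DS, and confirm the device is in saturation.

V_G = V_DD·R_2/(R_1+R_2) = 17×33/183 = 3.07 V. With the source grounded, V_GS = V_G = 3.07 V.
Assume saturation: I_D = (k_n/2)(V_GS − V_t)² = (2.4/2)×(3.07 − 1.5)² = 1.2×1.57² = 2.94 mA.
V_DS = V_DD − I_D·R_D = 17 − 2.94×1 = 14.1 V.
Saturation requires V_DS ≥ V_GS − V_t = 1.57 V; 14.1 ≥ 1.57 ✓.

I_D ≈ 2.9 mA, V_DS ≈ 14 V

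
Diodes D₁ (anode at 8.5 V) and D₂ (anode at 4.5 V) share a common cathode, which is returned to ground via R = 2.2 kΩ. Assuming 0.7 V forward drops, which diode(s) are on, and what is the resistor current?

Assume both conduct. Then node N would need to be at both 8.5−0.7 = 7.8 V and 4.5−0.7 = 3.8 V, which is impossible.
Assume only D₁ conducts: V_N = 8.5 − 0.7 = 7.8 V, so I_R = 7.8/2.2 = 3.55 mA.
Check D₂: its anode-to-cathode voltage is 4.5 − 7.8 = -3.3 V < 0.7 V, so it is off. The assumption is consistent.

Only D₁ conducts; I_R ≈ 3.5 mA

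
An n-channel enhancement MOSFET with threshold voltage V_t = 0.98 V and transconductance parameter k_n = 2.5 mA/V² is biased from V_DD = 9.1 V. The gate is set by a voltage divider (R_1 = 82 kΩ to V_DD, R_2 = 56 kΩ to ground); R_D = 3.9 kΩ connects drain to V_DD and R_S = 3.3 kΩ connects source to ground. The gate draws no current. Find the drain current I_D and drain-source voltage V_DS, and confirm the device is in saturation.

I_D ≈ 0.61 mA, V_DS ≈ 4.7 V

V_G = V_DD·R_2/(R_1+R_2) = 9.1×56/138 = 3.69 V.
Assume saturation: I_D = (k_n/2)(V_GS − V_t)² with V_GS = V_G − I_D·R_S = 3.69 − 3.3·I_D.
Substituting gives 13.6·I_D² − 23.4·I_D + 9.2 = 0, with roots I_D = 0.61 or 1.11 mA.
The root I_D = 1.11 mA gives V_GS = 0.0388 V ≤ V_t, so take I_D = 0.61 mA.
Then V_GS = 1.68 V and V_DS = V_DD − I_D(R_D+R_S) = 9.1 − 0.61×7.2 = 4.71 V.
Saturation requires V_DS ≥ V_GS − V_t = 0.699 V; 4.71 ≥ 0.699 ✓.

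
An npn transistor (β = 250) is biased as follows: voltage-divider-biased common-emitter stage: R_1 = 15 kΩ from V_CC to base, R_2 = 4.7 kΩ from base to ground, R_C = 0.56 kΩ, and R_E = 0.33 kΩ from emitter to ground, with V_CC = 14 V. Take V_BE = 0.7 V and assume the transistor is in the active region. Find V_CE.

Thevenize the base divider: V_Th = V_CC·R_2/(R_1+R_2) = 14×4.7/19.7 = 3.34 V, R_Th = R_1‖R_2 = 3.58 kΩ.
Base-emitter loop: V_Th = I_B·R_Th + V_BE + (β+1)I_B·R_E, so I_B = (3.34 − 0.7) / (3.58 + 251×0.33) = 0.0306 mA.
I_C = β·I_B = 250×0.0306 = 7.64 mA, and I_E = (β+1)I_B = 7.67 mA.
V_CE = V_CC − I_C·R_C − I_E·R_E = 14 − 7.64×0.56 − 7.67×0.33 = 7.19 V.
V_CE = 7.19 V > 0.2 V confirms active-region operation.

V_CE ≈ 7.2 V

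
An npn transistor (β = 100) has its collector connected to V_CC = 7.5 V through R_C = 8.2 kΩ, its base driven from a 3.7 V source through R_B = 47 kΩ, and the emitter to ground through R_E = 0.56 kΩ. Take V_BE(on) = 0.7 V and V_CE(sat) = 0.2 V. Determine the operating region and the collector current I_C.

Assume active: I_B = (3.7 − 0.7)/(47 + 101×0.56) = 0.029 mA, I_C = β·I_B = 2.9 mA.
Then V_CE = 7.5 − 2.9×8.2 − 2.93×0.56 = -17.9 V < 0.2 V — the active assumption fails.
Re-solve with V_CE = 0.2 V. KCL at the emitter: V_E/R_E = (V_BB−0.7−V_E)/R_B + (V_CC−0.2−V_E)/R_C, giving V_E = 0.495 V.
I_C = (V_CC − 0.2 − V_E)/R_C = (7.3 − 0.495)/8.2 = 0.83 mA.
Check: I_B = (3 − 0.495)/47 = 0.0533 mA, and β·I_B = 5.33 mA > I_C, confirming saturation.

saturation; I_C ≈ 0.83 mA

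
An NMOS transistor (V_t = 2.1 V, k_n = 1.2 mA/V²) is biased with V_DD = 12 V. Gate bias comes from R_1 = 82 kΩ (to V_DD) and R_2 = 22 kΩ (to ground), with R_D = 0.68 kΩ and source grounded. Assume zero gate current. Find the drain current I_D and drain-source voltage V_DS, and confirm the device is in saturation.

I_D ≈ 0.12 mA, V_DS ≈ 12 V

V_G = V_DD·R_2/(R_1+R_2) = 12×22/104 = 2.54 V. With the source grounded, V_GS = V_G = 2.54 V.
Assume saturation: I_D = (k_n/2)(V_GS − V_t)² = (1.2/2)×(2.54 − 2.1)² = 0.6×0.438² = 0.115 mA.
V_DS = V_DD − I_D·R_D = 12 − 0.115×0.68 = 11.9 V.
Saturation requires V_DS ≥ V_GS − V_t = 0.438 V; 11.9 ≥ 0.438 ✓.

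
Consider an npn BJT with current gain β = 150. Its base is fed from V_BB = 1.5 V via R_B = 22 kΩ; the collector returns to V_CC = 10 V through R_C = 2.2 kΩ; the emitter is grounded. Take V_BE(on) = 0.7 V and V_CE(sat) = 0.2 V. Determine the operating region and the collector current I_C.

saturation; I_C ≈ 4.5 mA

Assume active: I_B = (1.5 − 0.7)/22 = 0.0364 mA, giving I_C = β·I_B = 5.45 mA.
But then V_CE = 10 − 5.45×2.2 = -2 V < V_CE(sat) = 0.2 V — impossible in the active region.
So the transistor is saturated. With V_CE = 0.2 V, I_C = (V_CC − 0.2)/R_C = 9.8/2.2 = 4.45 mA.
Check: β·I_B = 5.45 mA > I_C = 4.45 mA, confirming saturation.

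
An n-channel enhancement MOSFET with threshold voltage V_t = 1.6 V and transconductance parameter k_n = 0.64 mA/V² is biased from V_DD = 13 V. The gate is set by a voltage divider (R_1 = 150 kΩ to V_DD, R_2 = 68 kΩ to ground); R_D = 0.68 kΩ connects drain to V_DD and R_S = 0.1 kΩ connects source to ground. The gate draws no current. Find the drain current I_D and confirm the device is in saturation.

V_G = V_DD·R_2/(R_1+R_2) = 13×68/218 = 4.06 V.
Assume saturation: I_D = (k_n/2)(V_GS − V_t)² with V_GS = V_G − I_D·R_S = 4.06 − 0.1·I_D.
Substituting gives 0.0032·I_D² − 1.16·I_D + 1.93 = 0, with roots I_D = 1.67 or 360 mA.
The root I_D = 360 mA gives V_GS = -31.9 V ≤ V_t, so take I_D = 1.67 mA.
Then V_GS = 3.89 V and V_DS = V_DD − I_D(R_D+R_S) = 13 − 1.67×0.78 = 11.7 V.
Saturation requires V_DS ≥ V_GS − V_t = 2.29 V; 11.7 ≥ 2.29 ✓.

I_D ≈ 1.7 mA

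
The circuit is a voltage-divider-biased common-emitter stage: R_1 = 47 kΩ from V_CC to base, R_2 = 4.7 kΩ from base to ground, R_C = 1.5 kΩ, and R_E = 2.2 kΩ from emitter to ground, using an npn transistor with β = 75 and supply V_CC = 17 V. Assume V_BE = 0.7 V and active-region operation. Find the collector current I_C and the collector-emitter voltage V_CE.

I_C ≈ 0.37 mA, V_CE ≈ 16 V

Thevenize the base divider: V_Th = V_CC·R_2/(R_1+R_2) = 17×4.7/51.7 = 1.55 V, R_Th = R_1‖R_2 = 4.27 kΩ.
Base-emitter loop: V_Th = I_B·R_Th + V_BE + (β+1)I_B·R_E, so I_B = (1.55 − 0.7) / (4.27 + 76×2.2) = 0.00493 mA.
I_C = β·I_B = 75×0.00493 = 0.37 mA, and I_E = (β+1)I_B = 0.375 mA.
V_CE = V_CC − I_C·R_C − I_E·R_E = 17 − 0.37×1.5 − 0.375×2.2 = 15.6 V.
V_CE = 15.6 V > 0.2 V confirms active-region operation.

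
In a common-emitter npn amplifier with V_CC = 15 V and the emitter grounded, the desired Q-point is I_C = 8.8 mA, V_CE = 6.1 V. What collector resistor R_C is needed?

Collector loop: V_CC = I_C·R_C + V_CE.
R_C = (V_CC − V_CE)/I_C = (15 − 6.1)/8.8 = 1.01 kΩ.

R_C ≈ 1 kΩ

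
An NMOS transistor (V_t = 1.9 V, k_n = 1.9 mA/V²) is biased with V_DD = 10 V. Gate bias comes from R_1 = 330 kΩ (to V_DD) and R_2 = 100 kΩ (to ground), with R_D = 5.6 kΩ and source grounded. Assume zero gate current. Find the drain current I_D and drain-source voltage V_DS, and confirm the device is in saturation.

V_G = V_DD·R_2/(R_1+R_2) = 10×100/430 = 2.33 V. With the source grounded, V_GS = V_G = 2.33 V.
Assume saturation: I_D = (k_n/2)(V_GS − V_t)² = (1.9/2)×(2.33 − 1.9)² = 0.95×0.426² = 0.172 mA.
V_DS = V_DD − I_D·R_D = 10 − 0.172×5.6 = 9.04 V.
Saturation requires V_DS ≥ V_GS − V_t = 0.426 V; 9.04 ≥ 0.426 ✓.

I_D ≈ 0.17 mA, V_DS ≈ 9 V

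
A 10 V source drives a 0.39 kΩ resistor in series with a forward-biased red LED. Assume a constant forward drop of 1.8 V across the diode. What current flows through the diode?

KVL around the loop: 10 = V_D + I·R = 1.8 + I × 0.39 kΩ.
So I = (10 − 1.8) / 0.39 kΩ = 8.2 / 0.39 = 21 mA.

I ≈ 21 mA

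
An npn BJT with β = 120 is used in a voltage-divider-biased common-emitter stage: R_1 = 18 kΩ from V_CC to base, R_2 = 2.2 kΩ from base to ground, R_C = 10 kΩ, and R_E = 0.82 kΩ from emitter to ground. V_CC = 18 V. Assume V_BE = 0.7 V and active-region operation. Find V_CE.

Thevenize the base divider: V_Th = V_CC·R_2/(R_1+R_2) = 18×2.2/20.2 = 1.96 V, R_Th = R_1‖R_2 = 1.96 kΩ.
Base-emitter loop: V_Th = I_B·R_Th + V_BE + (β+1)I_B·R_E, so I_B = (1.96 − 0.7) / (1.96 + 121×0.82) = 0.0125 mA.
I_C = β·I_B = 120×0.0125 = 1.49 mA, and I_E = (β+1)I_B = 1.51 mA.
V_CE = V_CC − I_C·R_C − I_E·R_E = 18 − 1.49×10 − 1.51×0.82 = 1.82 V.
V_CE = 1.82 V > 0.2 V confirms active-region operation.

V_CE ≈ 1.8 V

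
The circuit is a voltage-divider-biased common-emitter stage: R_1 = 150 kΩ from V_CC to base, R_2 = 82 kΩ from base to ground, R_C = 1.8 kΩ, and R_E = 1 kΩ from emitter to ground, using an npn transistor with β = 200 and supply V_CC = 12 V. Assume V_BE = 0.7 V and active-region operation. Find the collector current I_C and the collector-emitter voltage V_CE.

Thevenize the base divider: V_Th = V_CC·R_2/(R_1+R_2) = 12×82/232 = 4.24 V, R_Th = R_1‖R_2 = 53 kΩ.
Base-emitter loop: V_Th = I_B·R_Th + V_BE + (β+1)I_B·R_E, so I_B = (4.24 − 0.7) / (53 + 201×1) = 0.0139 mA.
I_C = β·I_B = 200×0.0139 = 2.79 mA, and I_E = (β+1)I_B = 2.8 mA.
V_CE = V_CC − I_C·R_C − I_E·R_E = 12 − 2.79×1.8 − 2.8×1 = 4.18 V.
V_CE = 4.18 V > 0.2 V confirms active-region operation.

I_C ≈ 2.8 mA, V_CE ≈ 4.2 V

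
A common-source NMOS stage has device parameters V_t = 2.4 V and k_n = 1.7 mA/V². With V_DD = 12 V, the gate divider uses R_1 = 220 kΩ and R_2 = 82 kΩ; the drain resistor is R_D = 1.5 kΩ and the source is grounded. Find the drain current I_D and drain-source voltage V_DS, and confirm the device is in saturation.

I_D ≈ 0.63 mA, V_DS ≈ 11 V

V_G = V_DD·R_2/(R_1+R_2) = 12×82/302 = 3.26 V. With the source grounded, V_GS = V_G = 3.26 V.
Assume saturation: I_D = (k_n/2)(V_GS − V_t)² = (1.7/2)×(3.26 − 2.4)² = 0.85×0.858² = 0.626 mA.
V_DS = V_DD − I_D·R_D = 12 − 0.626×1.5 = 11.1 V.
Saturation requires V_DS ≥ V_GS − V_t = 0.858 V; 11.1 ≥ 0.858 ✓.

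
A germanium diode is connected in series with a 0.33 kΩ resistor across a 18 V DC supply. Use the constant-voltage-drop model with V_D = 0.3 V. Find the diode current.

I ≈ 54 mA

KVL around the loop: 18 = V_D + I·R = 0.3 + I × 0.33 kΩ.
So I = (18 − 0.3) / 0.33 kΩ = 17.7 / 0.33 = 53.6 mA.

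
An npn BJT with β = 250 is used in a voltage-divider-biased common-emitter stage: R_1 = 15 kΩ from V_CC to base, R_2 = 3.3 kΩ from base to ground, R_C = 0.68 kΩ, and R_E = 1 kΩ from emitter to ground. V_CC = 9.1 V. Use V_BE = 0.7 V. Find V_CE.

Thevenize the base divider: V_Th = V_CC·R_2/(R_1+R_2) = 9.1×3.3/18.3 = 1.64 V, R_Th = R_1‖R_2 = 2.7 kΩ.
Base-emitter loop: V_Th = I_B·R_Th + V_BE + (β+1)I_B·R_E, so I_B = (1.64 − 0.7) / (2.7 + 251×1) = 0.00371 mA.
I_C = β·I_B = 250×0.00371 = 0.927 mA, and I_E = (β+1)I_B = 0.931 mA.
V_CE = V_CC − I_C·R_C − I_E·R_E = 9.1 − 0.927×0.68 − 0.931×1 = 7.54 V.
V_CE = 7.54 V > 0.2 V confirms active-region operation.

V_CE ≈ 7.5 V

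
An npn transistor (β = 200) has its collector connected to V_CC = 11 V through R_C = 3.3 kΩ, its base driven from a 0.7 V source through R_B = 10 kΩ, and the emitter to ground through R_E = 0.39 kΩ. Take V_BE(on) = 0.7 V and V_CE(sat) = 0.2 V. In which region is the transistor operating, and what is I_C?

cutoff; I_C ≈ 0

V_BB = 0.7 V ≤ V_BE(on) = 0.7 V, so the base-emitter junction is not forward biased.
The transistor is in cutoff: I_B = I_C = 0.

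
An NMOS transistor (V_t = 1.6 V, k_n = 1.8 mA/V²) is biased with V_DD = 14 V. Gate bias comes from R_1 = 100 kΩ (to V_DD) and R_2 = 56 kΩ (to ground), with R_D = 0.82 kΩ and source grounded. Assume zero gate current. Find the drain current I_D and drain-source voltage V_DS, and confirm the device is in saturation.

V_G = V_DD·R_2/(R_1+R_2) = 14×56/156 = 5.03 V. With the source grounded, V_GS = V_G = 5.03 V.
Assume saturation: I_D = (k_n/2)(V_GS − V_t)² = (1.8/2)×(5.03 − 1.6)² = 0.9×3.43² = 10.6 mA.
V_DS = V_DD − I_D·R_D = 14 − 10.6×0.82 = 5.34 V.
Saturation requires V_DS ≥ V_GS − V_t = 3.43 V; 5.34 ≥ 3.43 ✓.

I_D ≈ 11 mA, V_DS ≈ 5.3 V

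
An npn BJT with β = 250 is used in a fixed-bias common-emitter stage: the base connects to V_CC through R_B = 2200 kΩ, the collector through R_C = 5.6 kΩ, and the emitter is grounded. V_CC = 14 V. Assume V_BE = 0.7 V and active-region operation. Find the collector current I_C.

Base loop: V_CC = I_B·R_B + V_BE, so I_B = (14 − 0.7)/2200 kΩ = 0.00605 mA.
In the active region I_C = β·I_B = 250 × 0.00605 = 1.51 mA.
Collector loop: V_CE = V_CC − I_C·R_C = 14 − 1.51×5.6 = 5.54 V.
Since V_CE = 5.54 V > V_CE(sat) ≈ 0.2 V, the transistor is in the active region as assumed.

I_C ≈ 1.5 mA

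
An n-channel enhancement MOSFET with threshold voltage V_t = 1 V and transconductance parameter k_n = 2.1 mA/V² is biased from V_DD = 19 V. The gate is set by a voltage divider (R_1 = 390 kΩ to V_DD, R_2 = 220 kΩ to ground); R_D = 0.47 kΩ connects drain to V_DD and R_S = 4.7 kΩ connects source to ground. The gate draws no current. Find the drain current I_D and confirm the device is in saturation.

V_G = V_DD·R_2/(R_1+R_2) = 19×220/610 = 6.85 V.
Assume saturation: I_D = (k_n/2)(V_GS − V_t)² with V_GS = V_G − I_D·R_S = 6.85 − 4.7·I_D.
Substituting gives 23.2·I_D² − 58.8·I_D + 36 = 0, with roots I_D = 1.03 or 1.5 mA.
The root I_D = 1.5 mA gives V_GS = -0.195 V ≤ V_t, so take I_D = 1.03 mA.
Then V_GS = 1.99 V and V_DS = V_DD − I_D(R_D+R_S) = 19 − 1.03×5.17 = 13.7 V.
Saturation requires V_DS ≥ V_GS − V_t = 0.992 V; 13.7 ≥ 0.992 ✓.

I_D ≈ 1 mA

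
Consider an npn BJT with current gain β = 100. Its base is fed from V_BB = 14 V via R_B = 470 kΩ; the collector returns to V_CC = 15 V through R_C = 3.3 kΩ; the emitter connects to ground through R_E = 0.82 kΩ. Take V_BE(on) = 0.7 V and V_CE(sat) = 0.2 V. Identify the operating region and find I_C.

Assume active. Base-emitter loop: I_B = (V_BB − V_BE)/(R_B + (β+1)R_E) = (14 − 0.7)/(470 + 101×0.82) = 0.0241 mA.
I_C = β·I_B = 100×0.0241 = 2.41 mA.
V_CE = V_CC − I_C·R_C − I_E·R_E = 15 − 2.41×3.3 − 2.43×0.82 = 5.07 V > V_CE(sat), so the active-region assumption holds.

active; I_C ≈ 2.4 mA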